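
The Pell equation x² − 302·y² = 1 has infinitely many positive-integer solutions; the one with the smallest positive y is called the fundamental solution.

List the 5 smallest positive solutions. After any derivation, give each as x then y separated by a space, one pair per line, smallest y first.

4276623 246092
36579008568257 2104885414632
312869258720405635599 18003602753159249380
2676047735673238042056036097 153989243234046232237072848
22888894590955867721004902116885263 1317107878734614996094061229615228

√302 → a₀=17, period (2,1,1,1,4,…,1,2,34); ℓ=16 even so k=15
step 0: (17, 1)  from 17·(1,0) + (0,1)
step 1: (35, 2)  from 2·(17,1) + (1,0)
step 2: (52, 3)  from 1·(35,2) + (17,1)
…
step 4: (139, 8)  from 1·(87,5) + (52,3)
…
step 6: (1425, 82)  from 2·(643,37) + (139,8)
…
step 9: (36581, 2105)  from 1·(34513,1986) + (2068,119)
…
step 14: (1617193, 93059)  from 1·(1042237,59974) + (574956,33085)
step 15: (4276623, 246092)  from 2·(1617193,93059) + (1042237,59974)
fundamental: x₁=4276623, y₁=246092  (since 18289504284129 − 302·60561272464 = 1)
k=2:  x_2 = 4276623·4276623+302·246092·246092 = 36579008568257,  y_2 = 4276623·246092+246092·4276623 = 2104885414632
k=3:  x_3 = 4276623·36579008568257+302·246092·2104885414632 = 312869258720405635599,  y_3 = 4276623·2104885414632+246092·36579008568257 = 18003602753159249380
k=4:  x_4 = 4276623·312869258720405635599+302·246092·18003602753159249380 = 2676047735673238042056036097,  y_4 = 4276623·18003602753159249380+246092·312869258720405635599 = 153989243234046232237072848
k=5:  x_5 = 4276623·2676047735673238042056036097+302·246092·153989243234046232237072848 = 22888894590955867721004902116885263,  y_5 = 4276623·153989243234046232237072848+246092·2676047735673238042056036097 = 1317107878734614996094061229615228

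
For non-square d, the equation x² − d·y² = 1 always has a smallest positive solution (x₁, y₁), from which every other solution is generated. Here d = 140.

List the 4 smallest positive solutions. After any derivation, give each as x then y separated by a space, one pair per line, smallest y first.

d=140: √d = [11; 1,4,1,22] (ℓ=4, even), read p_3/q_3
k=0  a_k=11  p_k/q_k = 11/1
k=1  a_k=1  p_k/q_k = 12/1
k=2  a_k=4  p_k/q_k = 59/5
k=3  a_k=1  p_k/q_k = 71/6
→ (71, 6).  Check: 71²=5041, 140·6²=5040, difference 1.
k=2:  x_2 = 71·71+140·6·6 = 10081,  y_2 = 71·6+6·71 = 852
k=3:  x_3 = 71·10081+140·6·852 = 1431431,  y_3 = 71·852+6·10081 = 120978
k=4:  x_4 = 71·1431431+140·6·120978 = 203253121,  y_4 = 71·120978+6·1431431 = 17178024

71 6
10081 852
1431431 120978
203253121 17178024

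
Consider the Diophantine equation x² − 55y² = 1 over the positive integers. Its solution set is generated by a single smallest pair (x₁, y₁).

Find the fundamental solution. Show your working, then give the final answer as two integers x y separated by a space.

89 12

√55 → a₀=7, period (2,2,2,14); ℓ=4 even so k=3
a_0=7:  p_0=7·1+0=7,  q_0=7·0+1=1
…
a_2=2:  p_2=2·15+7=37,  q_2=2·2+1=5
a_3=2:  p_3=2·37+15=89,  q_3=2·5+2=12
→ (89, 12).  Check: 89²=7921, 55·12²=7920, difference 1.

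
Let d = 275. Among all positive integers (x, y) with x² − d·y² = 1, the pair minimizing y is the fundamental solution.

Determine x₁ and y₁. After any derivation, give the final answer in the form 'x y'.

199 12

√275 → a₀=16, period (1,1,2,1,1,32); ℓ=6 even so k=5
i=0: a=16 ⇒ p=16, q=1
i=1: a=1 ⇒ p=17, q=1
i=2: a=1 ⇒ p=33, q=2
…
i=4: a=1 ⇒ p=116, q=7
i=5: a=1 ⇒ p=199, q=12
fundamental: x₁=199, y₁=12  (since 39601 − 275·144 = 1)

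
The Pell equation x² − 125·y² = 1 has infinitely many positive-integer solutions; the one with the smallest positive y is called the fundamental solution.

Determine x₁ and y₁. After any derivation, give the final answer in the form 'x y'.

√125 → a₀=11, period (5,1,1,5,22); ℓ=5 odd so k=9
k=0  a_k=11  p_k/q_k = 11/1
…
k=2  a_k=1  p_k/q_k = 67/6
k=3  a_k=1  p_k/q_k = 123/11
k=4  a_k=5  p_k/q_k = 682/61
k=5  a_k=22  p_k/q_k = 15127/1353
k=6  a_k=5  p_k/q_k = 76317/6826
…
k=8  a_k=1  p_k/q_k = 167761/15005
k=9  a_k=5  p_k/q_k = 930249/83204
fundamental: x₁=930249, y₁=83204  (since 865363202001 − 125·6922905616 = 1)

930249 83204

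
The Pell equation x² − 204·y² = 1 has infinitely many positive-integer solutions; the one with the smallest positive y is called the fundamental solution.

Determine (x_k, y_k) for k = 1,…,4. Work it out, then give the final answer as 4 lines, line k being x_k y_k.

d=204: √d = [14; 3,1,1,6,1,1,3,28] (ℓ=8, even), read p_7/q_7
step 0: (14, 1)  from 14·(1,0) + (0,1)
…
step 4: (657, 46)  from 6·(100,7) + (57,4)
step 5: (757, 53)  from 1·(657,46) + (100,7)
step 6: (1414, 99)  from 1·(757,53) + (657,46)
step 7: (4999, 350)  from 3·(1414,99) + (757,53)
(x₁, y₁) = (4999, 350);  4999² − 204·350² = 1 ✓
(4999+350√204)^2 = 49980001 + 3499300√204
(4999+350√204)^3 = 499700044999 + 34986001050√204
(4999+350√204)^4 = 4996000999920001 + 349790034998600√204

4999 350
49980001 3499300
499700044999 34986001050
4996000999920001 349790034998600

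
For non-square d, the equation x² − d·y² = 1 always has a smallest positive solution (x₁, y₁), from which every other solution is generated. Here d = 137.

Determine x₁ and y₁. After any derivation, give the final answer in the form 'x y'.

6083073 519712

√137 → a₀=11, period (1,2,2,1,1,2,2,1,22); ℓ=9 odd so k=17
k=0  a_k=11  p_k/q_k = 11/1
…
k=3  a_k=2  p_k/q_k = 82/7
…
k=10  a_k=1  p_k/q_k = 41341/3532
…
k=14  a_k=1  p_k/q_k = 694077/59299
…
k=16  a_k=2  p_k/q_k = 4286741/366241
k=17  a_k=1  p_k/q_k = 6083073/519712
(x₁, y₁) = (6083073, 519712);  6083073² − 137·519712² = 1 ✓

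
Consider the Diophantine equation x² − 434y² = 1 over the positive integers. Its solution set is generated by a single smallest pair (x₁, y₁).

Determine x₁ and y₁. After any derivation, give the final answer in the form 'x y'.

[20; 1,4,1,40] for √434; ℓ=4 ⇒ convergent index 3
a_0=20:  p_0=20·1+0=20,  q_0=20·0+1=1
a_1=1:  p_1=1·20+1=21,  q_1=1·1+0=1
a_2=4:  p_2=4·21+20=104,  q_2=4·1+1=5
a_3=1:  p_3=1·104+21=125,  q_3=1·5+1=6
→ (125, 6).  Check: 125²=15625, 434·6²=15624, difference 1.

125 6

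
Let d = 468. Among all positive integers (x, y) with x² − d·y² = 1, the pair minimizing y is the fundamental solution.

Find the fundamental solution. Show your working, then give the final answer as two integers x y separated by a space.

d=468: √d = [21; 1,1,1,2,1,1,1,42] (ℓ=8, even), read p_7/q_7
a_0=21:  p_0=21·1+0=21,  q_0=21·0+1=1
a_1=1:  p_1=1·21+1=22,  q_1=1·1+0=1
…
a_3=1:  p_3=1·43+22=65,  q_3=1·2+1=3
…
a_5=1:  p_5=1·173+65=238,  q_5=1·8+3=11
a_6=1:  p_6=1·238+173=411,  q_6=1·11+8=19
a_7=1:  p_7=1·411+238=649,  q_7=1·19+11=30
→ (649, 30).  Check: 649²=421201, 468·30²=421200, difference 1.

649 30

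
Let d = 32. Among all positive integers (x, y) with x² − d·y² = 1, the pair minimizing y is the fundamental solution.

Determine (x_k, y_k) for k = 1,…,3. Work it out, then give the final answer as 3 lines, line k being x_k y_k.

d=32: √d = [5; 1,1,1,10] (ℓ=4, even), read p_3/q_3
k=0  a_k=5  p_k/q_k = 5/1
…
k=2  a_k=1  p_k/q_k = 11/2
k=3  a_k=1  p_k/q_k = 17/3
→ (17, 3).  Check: 17²=289, 32·3²=288, difference 1.
(17+3√32)^2 = 577 + 102√32
(17+3√32)^3 = 19601 + 3465√32

17 3
577 102
19601 3465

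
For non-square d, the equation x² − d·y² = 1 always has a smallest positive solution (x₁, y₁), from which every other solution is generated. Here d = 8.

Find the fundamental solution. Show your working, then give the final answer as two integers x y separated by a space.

3 1

√8 = [2; 1,4, …], period ℓ=2 (even) → k=1
step 0: (2, 1)  from 2·(1,0) + (0,1)
step 1: (3, 1)  from 1·(2,1) + (1,0)
→ (3, 1).  Check: 3²=9, 8·1²=8, difference 1.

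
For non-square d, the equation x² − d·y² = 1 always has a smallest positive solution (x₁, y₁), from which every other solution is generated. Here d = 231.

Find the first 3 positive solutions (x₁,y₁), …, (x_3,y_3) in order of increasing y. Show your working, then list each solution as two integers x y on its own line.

76 5
11551 760
1755676 115515

√231 → a₀=15, period (5,30); ℓ=2 even so k=1
i=0: a=15 ⇒ p=15, q=1
i=1: a=5 ⇒ p=76, q=5
fundamental: x₁=76, y₁=5  (since 5776 − 231·25 = 1)
(x_2, y_2) = (76·76 + 231·5·5, 76·5 + 5·76) = (11551, 760)
(x_3, y_3) = (76·11551 + 231·5·760, 76·760 + 5·11551) = (1755676, 115515)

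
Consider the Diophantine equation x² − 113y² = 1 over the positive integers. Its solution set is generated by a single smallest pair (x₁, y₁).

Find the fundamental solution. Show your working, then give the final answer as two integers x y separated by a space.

√113 = [10; 1,1,1,2,2,1,1,1,20, …], period ℓ=9 (odd) → k=17
i=0: a=10 ⇒ p=10, q=1
i=1: a=1 ⇒ p=11, q=1
…
i=3: a=1 ⇒ p=32, q=3
i=4: a=2 ⇒ p=85, q=8
i=5: a=2 ⇒ p=202, q=19
i=6: a=1 ⇒ p=287, q=27
…
i=9: a=20 ⇒ p=16009, q=1506
i=10: a=1 ⇒ p=16785, q=1579
i=11: a=1 ⇒ p=32794, q=3085
i=12: a=1 ⇒ p=49579, q=4664
…
i=14: a=2 ⇒ p=313483, q=29490
i=15: a=1 ⇒ p=445435, q=41903
i=16: a=1 ⇒ p=758918, q=71393
i=17: a=1 ⇒ p=1204353, q=113296
→ (1204353, 113296).  Check: 1204353²=1450466148609, 113·113296²=1450466148608, difference 1.

1204353 113296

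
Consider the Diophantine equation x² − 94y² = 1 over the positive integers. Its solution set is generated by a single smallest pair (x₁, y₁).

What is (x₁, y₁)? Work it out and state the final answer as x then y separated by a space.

d=94: √d = [9; 1,2,3,1,1,…,2,1,18] (ℓ=16, even), read p_15/q_15
a_0=9:  p_0=9·1+0=9,  q_0=9·0+1=1
a_1=1:  p_1=1·9+1=10,  q_1=1·1+0=1
…
a_4=1:  p_4=1·97+29=126,  q_4=1·10+3=13
…
a_8=8:  p_8=8·1464+1241=12953,  q_8=8·151+128=1336
…
a_10=5:  p_10=5·14417+12953=85038,  q_10=5·1487+1336=8771
…
a_12=1:  p_12=1·99455+85038=184493,  q_12=1·10258+8771=19029
…
a_14=2:  p_14=2·652934+184493=1490361,  q_14=2·67345+19029=153719
a_15=1:  p_15=1·1490361+652934=2143295,  q_15=1·153719+67345=221064
fundamental: x₁=2143295, y₁=221064  (since 4593713457025 − 94·48869292096 = 1)

2143295 221064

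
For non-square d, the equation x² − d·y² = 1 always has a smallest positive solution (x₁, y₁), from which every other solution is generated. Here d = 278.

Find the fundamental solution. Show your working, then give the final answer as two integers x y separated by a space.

2501 150

√278 → a₀=16, period (1,2,16,2,1,32); ℓ=6 even so k=5
a_0=16:  p_0=16·1+0=16,  q_0=16·0+1=1
a_1=1:  p_1=1·16+1=17,  q_1=1·1+0=1
a_2=2:  p_2=2·17+16=50,  q_2=2·1+1=3
a_3=16:  p_3=16·50+17=817,  q_3=16·3+1=49
a_4=2:  p_4=2·817+50=1684,  q_4=2·49+3=101
a_5=1:  p_5=1·1684+817=2501,  q_5=1·101+49=150
→ (2501, 150).  Check: 2501²=6255001, 278·150²=6255000, difference 1.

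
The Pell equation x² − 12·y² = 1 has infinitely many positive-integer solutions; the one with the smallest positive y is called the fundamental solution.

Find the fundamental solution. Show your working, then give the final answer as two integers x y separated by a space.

d=12: √d = [3; 2,6] (ℓ=2, even), read p_1/q_1
step 0: (3, 1)  from 3·(1,0) + (0,1)
step 1: (7, 2)  from 2·(3,1) + (1,0)
→ (7, 2).  Check: 7²=49, 12·2²=48, difference 1.

7 2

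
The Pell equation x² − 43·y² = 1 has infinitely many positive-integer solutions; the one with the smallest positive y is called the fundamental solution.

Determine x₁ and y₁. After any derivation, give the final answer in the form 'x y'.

3482 531

√43 → a₀=6, period (1,1,3,1,5,1,3,1,1,12); ℓ=10 even so k=9
i=0: a=6 ⇒ p=6, q=1
i=1: a=1 ⇒ p=7, q=1
i=2: a=1 ⇒ p=13, q=2
…
i=4: a=1 ⇒ p=59, q=9
i=5: a=5 ⇒ p=341, q=52
…
i=7: a=3 ⇒ p=1541, q=235
i=8: a=1 ⇒ p=1941, q=296
i=9: a=1 ⇒ p=3482, q=531
→ (3482, 531).  Check: 3482²=12124324, 43·531²=12124323, difference 1.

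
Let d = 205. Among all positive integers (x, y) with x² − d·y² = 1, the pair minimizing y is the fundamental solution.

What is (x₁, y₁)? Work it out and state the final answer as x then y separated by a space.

√205 → a₀=14, period (3,6,1,4,1,6,3,28); ℓ=8 even so k=7
i=0: a=14 ⇒ p=14, q=1
…
i=3: a=1 ⇒ p=315, q=22
i=4: a=4 ⇒ p=1532, q=107
i=5: a=1 ⇒ p=1847, q=129
i=6: a=6 ⇒ p=12614, q=881
i=7: a=3 ⇒ p=39689, q=2772
→ (39689, 2772).  Check: 39689²=1575216721, 205·2772²=1575216720, difference 1.

39689 2772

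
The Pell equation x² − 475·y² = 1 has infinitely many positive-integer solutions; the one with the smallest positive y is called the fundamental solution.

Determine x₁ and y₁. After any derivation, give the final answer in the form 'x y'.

57799 2652

d=475: √d = [21; 1,3,1,6,2,6,1,3,1,42] (ℓ=10, even), read p_9/q_9
i=0: a=21 ⇒ p=21, q=1
…
i=2: a=3 ⇒ p=87, q=4
…
i=4: a=6 ⇒ p=741, q=34
i=5: a=2 ⇒ p=1591, q=73
…
i=7: a=1 ⇒ p=11878, q=545
i=8: a=3 ⇒ p=45921, q=2107
i=9: a=1 ⇒ p=57799, q=2652
(x₁, y₁) = (57799, 2652);  57799² − 475·2652² = 1 ✓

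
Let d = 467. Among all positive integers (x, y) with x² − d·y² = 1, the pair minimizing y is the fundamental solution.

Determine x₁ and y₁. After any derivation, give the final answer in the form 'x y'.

1625626 75225

√467 → a₀=21, period (1,1,1,1,3,…,1,1,42); ℓ=14 even so k=13
k=0  a_k=21  p_k/q_k = 21/1
k=1  a_k=1  p_k/q_k = 22/1
…
k=3  a_k=1  p_k/q_k = 65/3
…
k=5  a_k=3  p_k/q_k = 389/18
…
k=7  a_k=21  p_k/q_k = 27164/1257
…
k=9  a_k=3  p_k/q_k = 275465/12747
…
k=11  a_k=1  p_k/q_k = 633697/29324
k=12  a_k=1  p_k/q_k = 991929/45901
k=13  a_k=1  p_k/q_k = 1625626/75225
(x₁, y₁) = (1625626, 75225);  1625626² − 467·75225² = 1 ✓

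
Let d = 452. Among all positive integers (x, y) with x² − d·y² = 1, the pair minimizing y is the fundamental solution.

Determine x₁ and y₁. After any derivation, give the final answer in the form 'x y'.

[21; 3,1,5,3,10,3,5,1,3,42] for √452; ℓ=10 ⇒ convergent index 9
step 0: (21, 1)  from 21·(1,0) + (0,1)
step 1: (64, 3)  from 3·(21,1) + (1,0)
step 2: (85, 4)  from 1·(64,3) + (21,1)
step 3: (489, 23)  from 5·(85,4) + (64,3)
step 4: (1552, 73)  from 3·(489,23) + (85,4)
step 5: (16009, 753)  from 10·(1552,73) + (489,23)
step 6: (49579, 2332)  from 3·(16009,753) + (1552,73)
step 7: (263904, 12413)  from 5·(49579,2332) + (16009,753)
step 8: (313483, 14745)  from 1·(263904,12413) + (49579,2332)
step 9: (1204353, 56648)  from 3·(313483,14745) + (263904,12413)
→ (1204353, 56648).  Check: 1204353²=1450466148609, 452·56648²=1450466148608, difference 1.

1204353 56648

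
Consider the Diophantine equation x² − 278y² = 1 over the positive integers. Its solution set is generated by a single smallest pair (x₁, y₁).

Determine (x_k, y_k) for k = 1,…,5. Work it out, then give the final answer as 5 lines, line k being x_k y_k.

2501 150
12510001 750300
62575022501 3753000450
313000250040001 18772507500600
1565627188125062501 93900078765000750

√278 = [16; 1,2,16,2,1,32, …], period ℓ=6 (even) → k=5
i=0: a=16 ⇒ p=16, q=1
…
i=4: a=2 ⇒ p=1684, q=101
i=5: a=1 ⇒ p=2501, q=150
(x₁, y₁) = (2501, 150);  2501² − 278·150² = 1 ✓
(2501+150√278)^2 = 12510001 + 750300√278
(2501+150√278)^3 = 62575022501 + 3753000450√278
(2501+150√278)^4 = 313000250040001 + 18772507500600√278
(2501+150√278)^5 = 1565627188125062501 + 93900078765000750√278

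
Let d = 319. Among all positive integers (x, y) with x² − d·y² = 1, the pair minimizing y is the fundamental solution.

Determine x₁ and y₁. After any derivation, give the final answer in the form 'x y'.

12901780 722361

[17; 1,6,5,1,4,…,6,1,34] for √319; ℓ=14 ⇒ convergent index 13
i=0: a=17 ⇒ p=17, q=1
i=1: a=1 ⇒ p=18, q=1
i=2: a=6 ⇒ p=125, q=7
i=3: a=5 ⇒ p=643, q=36
…
i=5: a=4 ⇒ p=3715, q=208
i=6: a=3 ⇒ p=11913, q=667
i=7: a=1 ⇒ p=15628, q=875
i=8: a=3 ⇒ p=58797, q=3292
i=9: a=4 ⇒ p=250816, q=14043
…
i=11: a=5 ⇒ p=1798881, q=100718
i=12: a=6 ⇒ p=11102899, q=621643
i=13: a=1 ⇒ p=12901780, q=722361
→ (12901780, 722361).  Check: 12901780²=166455927168400, 319·722361²=166455927168399, difference 1.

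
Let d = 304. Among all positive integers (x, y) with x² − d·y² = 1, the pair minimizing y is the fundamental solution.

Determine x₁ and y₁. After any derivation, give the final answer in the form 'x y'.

√304 = [17; 2,3,2,1,1,1,1,1,2,3,2,34, …], period ℓ=12 (even) → k=11
step 0: (17, 1)  from 17·(1,0) + (0,1)
…
step 2: (122, 7)  from 3·(35,2) + (17,1)
step 3: (279, 16)  from 2·(122,7) + (35,2)
…
step 8: (2842, 163)  from 1·(1761,101) + (1081,62)
…
step 10: (25177, 1444)  from 3·(7445,427) + (2842,163)
step 11: (57799, 3315)  from 2·(25177,1444) + (7445,427)
→ (57799, 3315).  Check: 57799²=3340724401, 304·3315²=3340724400, difference 1.

57799 3315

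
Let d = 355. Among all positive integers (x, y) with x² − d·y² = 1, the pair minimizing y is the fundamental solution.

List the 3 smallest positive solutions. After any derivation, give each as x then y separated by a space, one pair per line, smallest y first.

954809 50676
1823320452961 96771801768
3481845556741524089 184797174548553948

[18; 1,5,3,3,1,6,1,3,3,5,1,36] for √355; ℓ=12 ⇒ convergent index 11
a_0=18:  p_0=18·1+0=18,  q_0=18·0+1=1
a_1=1:  p_1=1·18+1=19,  q_1=1·1+0=1
…
a_3=3:  p_3=3·113+19=358,  q_3=3·6+1=19
a_4=3:  p_4=3·358+113=1187,  q_4=3·19+6=63
…
a_6=6:  p_6=6·1545+1187=10457,  q_6=6·82+63=555
a_7=1:  p_7=1·10457+1545=12002,  q_7=1·555+82=637
…
a_9=3:  p_9=3·46463+12002=151391,  q_9=3·2466+637=8035
a_10=5:  p_10=5·151391+46463=803418,  q_10=5·8035+2466=42641
a_11=1:  p_11=1·803418+151391=954809,  q_11=1·42641+8035=50676
fundamental: x₁=954809, y₁=50676  (since 911660226481 − 355·2568056976 = 1)
k=2:  x_2 = 954809·954809+355·50676·50676 = 1823320452961,  y_2 = 954809·50676+50676·954809 = 96771801768
k=3:  x_3 = 954809·1823320452961+355·50676·96771801768 = 3481845556741524089,  y_3 = 954809·96771801768+50676·1823320452961 = 184797174548553948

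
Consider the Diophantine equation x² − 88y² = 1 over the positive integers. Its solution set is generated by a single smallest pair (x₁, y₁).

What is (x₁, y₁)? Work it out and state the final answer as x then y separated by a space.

[9; 2,1,1,1,2,18] for √88; ℓ=6 ⇒ convergent index 5
step 0: (9, 1)  from 9·(1,0) + (0,1)
step 1: (19, 2)  from 2·(9,1) + (1,0)
step 2: (28, 3)  from 1·(19,2) + (9,1)
…
step 4: (75, 8)  from 1·(47,5) + (28,3)
step 5: (197, 21)  from 2·(75,8) + (47,5)
fundamental: x₁=197, y₁=21  (since 38809 − 88·441 = 1)

197 21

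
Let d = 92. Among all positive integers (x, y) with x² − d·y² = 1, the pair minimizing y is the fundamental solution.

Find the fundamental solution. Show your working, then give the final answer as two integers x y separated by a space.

1151 120

d=92: √d = [9; 1,1,2,4,2,1,1,18] (ℓ=8, even), read p_7/q_7
k=0  a_k=9  p_k/q_k = 9/1
…
k=2  a_k=1  p_k/q_k = 19/2
…
k=4  a_k=4  p_k/q_k = 211/22
…
k=6  a_k=1  p_k/q_k = 681/71
k=7  a_k=1  p_k/q_k = 1151/120
→ (1151, 120).  Check: 1151²=1324801, 92·120²=1324800, difference 1.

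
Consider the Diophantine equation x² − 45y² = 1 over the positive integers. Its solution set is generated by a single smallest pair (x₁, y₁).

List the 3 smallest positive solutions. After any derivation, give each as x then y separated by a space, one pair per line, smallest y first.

√45 → a₀=6, period (1,2,2,2,1,12); ℓ=6 even so k=5
a_0=6:  p_0=6·1+0=6,  q_0=6·0+1=1
…
a_3=2:  p_3=2·20+7=47,  q_3=2·3+1=7
a_4=2:  p_4=2·47+20=114,  q_4=2·7+3=17
a_5=1:  p_5=1·114+47=161,  q_5=1·17+7=24
fundamental: x₁=161, y₁=24  (since 25921 − 45·576 = 1)
n=2: (161,24)∘(161,24) = (161·161+45·24·24, 161·24+24·161) = (51841,7728)
n=3: (51841,7728)∘(161,24) = (161·51841+45·24·7728, 161·7728+24·51841) = (16692641,2488392)

161 24
51841 7728
16692641 2488392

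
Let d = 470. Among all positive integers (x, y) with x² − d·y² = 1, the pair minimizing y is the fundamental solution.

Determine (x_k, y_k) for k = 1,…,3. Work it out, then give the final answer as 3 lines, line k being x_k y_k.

√470 → a₀=21, period (1,2,8,2,1,42); ℓ=6 even so k=5
i=0: a=21 ⇒ p=21, q=1
i=1: a=1 ⇒ p=22, q=1
…
i=4: a=2 ⇒ p=1149, q=53
i=5: a=1 ⇒ p=1691, q=78
→ (1691, 78).  Check: 1691²=2859481, 470·78²=2859480, difference 1.
k=2:  x_2 = 1691·1691+470·78·78 = 5718961,  y_2 = 1691·78+78·1691 = 263796
k=3:  x_3 = 1691·5718961+470·78·263796 = 19341524411,  y_3 = 1691·263796+78·5718961 = 892157994

1691 78
5718961 263796
19341524411 892157994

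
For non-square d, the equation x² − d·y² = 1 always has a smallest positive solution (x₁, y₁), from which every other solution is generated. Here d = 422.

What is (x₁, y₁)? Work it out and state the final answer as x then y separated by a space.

7022501 341850

√422 = [20; 1,1,5,2,1,…,1,1,40, …], period ℓ=14 (even) → k=13
k=0  a_k=20  p_k/q_k = 20/1
…
k=3  a_k=5  p_k/q_k = 226/11
…
k=10  a_k=2  p_k/q_k = 598859/29152
k=11  a_k=5  p_k/q_k = 3211821/156349
k=12  a_k=1  p_k/q_k = 3810680/185501
k=13  a_k=1  p_k/q_k = 7022501/341850
(x₁, y₁) = (7022501, 341850);  7022501² − 422·341850² = 1 ✓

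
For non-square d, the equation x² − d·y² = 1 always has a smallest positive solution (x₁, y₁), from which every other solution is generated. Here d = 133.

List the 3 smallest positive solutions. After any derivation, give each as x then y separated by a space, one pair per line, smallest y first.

√133 → a₀=11, period (1,1,7,5,1,…,1,1,22); ℓ=16 even so k=15
step 0: (11, 1)  from 11·(1,0) + (0,1)
…
step 2: (23, 2)  from 1·(12,1) + (11,1)
…
step 6: (1949, 169)  from 1·(1061,92) + (888,77)
…
step 9: (10979, 952)  from 1·(7969,691) + (3010,261)
step 10: (18948, 1643)  from 1·(10979,952) + (7969,691)
…
step 13: (1210008, 104921)  from 7·(168583,14618) + (29927,2595)
step 14: (1378591, 119539)  from 1·(1210008,104921) + (168583,14618)
step 15: (2588599, 224460)  from 1·(1378591,119539) + (1210008,104921)
→ (2588599, 224460).  Check: 2588599²=6700844782801, 133·224460²=6700844782800, difference 1.
(2588599+224460√133)^2 = 13401689565601 + 1162073863080√133
(2588599+224460√133)^3 = 69383200415647777399 + 6016286479789825380√133

2588599 224460
13401689565601 1162073863080
69383200415647777399 6016286479789825380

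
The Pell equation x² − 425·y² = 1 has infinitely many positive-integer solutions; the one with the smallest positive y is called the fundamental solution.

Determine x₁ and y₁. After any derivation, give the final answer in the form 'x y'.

143649 6968

[20; 1,1,1,1,1,1,40] for √425; ℓ=7 ⇒ convergent index 13
i=0: a=20 ⇒ p=20, q=1
i=1: a=1 ⇒ p=21, q=1
i=2: a=1 ⇒ p=41, q=2
…
i=4: a=1 ⇒ p=103, q=5
i=5: a=1 ⇒ p=165, q=8
i=6: a=1 ⇒ p=268, q=13
i=7: a=40 ⇒ p=10885, q=528
i=8: a=1 ⇒ p=11153, q=541
i=9: a=1 ⇒ p=22038, q=1069
i=10: a=1 ⇒ p=33191, q=1610
…
i=12: a=1 ⇒ p=88420, q=4289
i=13: a=1 ⇒ p=143649, q=6968
→ (143649, 6968).  Check: 143649²=20635035201, 425·6968²=20635035200, difference 1.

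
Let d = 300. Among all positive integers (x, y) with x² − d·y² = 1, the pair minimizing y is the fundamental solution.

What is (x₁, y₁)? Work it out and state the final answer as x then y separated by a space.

√300 = [17; 3,8,3,34, …], period ℓ=4 (even) → k=3
i=0: a=17 ⇒ p=17, q=1
…
i=2: a=8 ⇒ p=433, q=25
i=3: a=3 ⇒ p=1351, q=78
→ (1351, 78).  Check: 1351²=1825201, 300·78²=1825200, difference 1.

1351 78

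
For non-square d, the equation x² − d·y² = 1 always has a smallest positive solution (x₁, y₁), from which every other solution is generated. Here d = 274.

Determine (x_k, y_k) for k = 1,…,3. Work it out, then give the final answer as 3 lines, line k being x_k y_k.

√274 → a₀=16, period (1,1,4,4,1,1,32); ℓ=7 odd so k=13
i=0: a=16 ⇒ p=16, q=1
i=1: a=1 ⇒ p=17, q=1
…
i=4: a=4 ⇒ p=629, q=38
i=5: a=1 ⇒ p=778, q=47
i=6: a=1 ⇒ p=1407, q=85
i=7: a=32 ⇒ p=45802, q=2767
i=8: a=1 ⇒ p=47209, q=2852
i=9: a=1 ⇒ p=93011, q=5619
…
i=11: a=4 ⇒ p=1770023, q=106931
i=12: a=1 ⇒ p=2189276, q=132259
i=13: a=1 ⇒ p=3959299, q=239190
(x₁, y₁) = (3959299, 239190);  3959299² − 274·239190² = 1 ✓
(x_2, y_2) = (3959299·3959299 + 274·239190·239190, 3959299·239190 + 239190·3959299) = (31352097142801, 1894049455620)
(x_3, y_3) = (3959299·31352097142801 + 274·239190·1894049455620, 3959299·1894049455620 + 239190·31352097142801) = (248264653730785753699, 14998216231173381570)

3959299 239190
31352097142801 1894049455620
248264653730785753699 14998216231173381570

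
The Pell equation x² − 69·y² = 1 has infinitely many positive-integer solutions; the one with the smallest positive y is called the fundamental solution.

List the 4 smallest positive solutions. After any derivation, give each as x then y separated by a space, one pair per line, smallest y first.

7775 936
120901249 14554800
1880014414175 226327139064
29234224019520001 3519386997890400

[8; 3,3,1,4,1,3,3,16] for √69; ℓ=8 ⇒ convergent index 7
a_0=8:  p_0=8·1+0=8,  q_0=8·0+1=1
a_1=3:  p_1=3·8+1=25,  q_1=3·1+0=3
…
a_3=1:  p_3=1·83+25=108,  q_3=1·10+3=13
…
a_6=3:  p_6=3·623+515=2384,  q_6=3·75+62=287
a_7=3:  p_7=3·2384+623=7775,  q_7=3·287+75=936
(x₁, y₁) = (7775, 936);  7775² − 69·936² = 1 ✓
k=2:  x_2 = 7775·7775+69·936·936 = 120901249,  y_2 = 7775·936+936·7775 = 14554800
k=3:  x_3 = 7775·120901249+69·936·14554800 = 1880014414175,  y_3 = 7775·14554800+936·120901249 = 226327139064
k=4:  x_4 = 7775·1880014414175+69·936·226327139064 = 29234224019520001,  y_4 = 7775·226327139064+936·1880014414175 = 3519386997890400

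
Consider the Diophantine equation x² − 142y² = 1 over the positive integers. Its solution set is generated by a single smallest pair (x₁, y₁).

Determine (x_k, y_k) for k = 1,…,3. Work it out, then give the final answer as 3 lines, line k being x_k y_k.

√142 → a₀=11, period (1,10,1,22); ℓ=4 even so k=3
a_0=11:  p_0=11·1+0=11,  q_0=11·0+1=1
…
a_2=10:  p_2=10·12+11=131,  q_2=10·1+1=11
a_3=1:  p_3=1·131+12=143,  q_3=1·11+1=12
(x₁, y₁) = (143, 12);  143² − 142·12² = 1 ✓
(143+12√142)^2 = 40897 + 3432√142
(143+12√142)^3 = 11696399 + 981540√142

143 12
40897 3432
11696399 981540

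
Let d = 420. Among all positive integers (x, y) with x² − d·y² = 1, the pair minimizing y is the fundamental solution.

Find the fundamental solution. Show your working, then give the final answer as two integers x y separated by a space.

41 2

d=420: √d = [20; 2,40] (ℓ=2, even), read p_1/q_1
k=0  a_k=20  p_k/q_k = 20/1
k=1  a_k=2  p_k/q_k = 41/2
→ (41, 2).  Check: 41²=1681, 420·2²=1680, difference 1.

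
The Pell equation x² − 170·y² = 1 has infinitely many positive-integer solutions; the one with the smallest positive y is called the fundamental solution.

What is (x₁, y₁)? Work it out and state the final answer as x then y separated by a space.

d=170: √d = [13; 26] (ℓ=1, odd), read p_1/q_1
step 0: (13, 1)  from 13·(1,0) + (0,1)
step 1: (339, 26)  from 26·(13,1) + (1,0)
(x₁, y₁) = (339, 26);  339² − 170·26² = 1 ✓

339 26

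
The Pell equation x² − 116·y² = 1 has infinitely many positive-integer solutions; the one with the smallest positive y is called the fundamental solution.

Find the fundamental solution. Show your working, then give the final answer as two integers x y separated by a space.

9801 910

d=116: √d = [10; 1,3,2,1,4,1,2,3,1,20] (ℓ=10, even), read p_9/q_9
step 0: (10, 1)  from 10·(1,0) + (0,1)
…
step 2: (43, 4)  from 3·(11,1) + (10,1)
step 3: (97, 9)  from 2·(43,4) + (11,1)
…
step 8: (7550, 701)  from 3·(2251,209) + (797,74)
step 9: (9801, 910)  from 1·(7550,701) + (2251,209)
→ (9801, 910).  Check: 9801²=96059601, 116·910²=96059600, difference 1.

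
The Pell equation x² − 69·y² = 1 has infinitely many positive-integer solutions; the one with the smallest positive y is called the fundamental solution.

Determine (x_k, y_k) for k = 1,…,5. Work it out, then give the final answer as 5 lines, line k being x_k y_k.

√69 → a₀=8, period (3,3,1,4,1,3,3,16); ℓ=8 even so k=7
i=0: a=8 ⇒ p=8, q=1
…
i=2: a=3 ⇒ p=83, q=10
…
i=4: a=4 ⇒ p=515, q=62
i=5: a=1 ⇒ p=623, q=75
i=6: a=3 ⇒ p=2384, q=287
i=7: a=3 ⇒ p=7775, q=936
(x₁, y₁) = (7775, 936);  7775² − 69·936² = 1 ✓
k=2:  x_2 = 7775·7775+69·936·936 = 120901249,  y_2 = 7775·936+936·7775 = 14554800
k=3:  x_3 = 7775·120901249+69·936·14554800 = 1880014414175,  y_3 = 7775·14554800+936·120901249 = 226327139064
k=4:  x_4 = 7775·1880014414175+69·936·226327139064 = 29234224019520001,  y_4 = 7775·226327139064+936·1880014414175 = 3519386997890400
k=5:  x_5 = 7775·29234224019520001+69·936·3519386997890400 = 454592181623521601375,  y_5 = 7775·3519386997890400+936·29234224019520001 = 54726467590868580936

7775 936
120901249 14554800
1880014414175 226327139064
29234224019520001 3519386997890400
454592181623521601375 54726467590868580936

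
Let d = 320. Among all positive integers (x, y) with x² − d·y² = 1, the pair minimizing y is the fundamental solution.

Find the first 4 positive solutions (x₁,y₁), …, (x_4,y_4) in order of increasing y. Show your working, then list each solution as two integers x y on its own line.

161 9
51841 2898
16692641 933147
5374978561 300470436

[17; 1,7,1,34] for √320; ℓ=4 ⇒ convergent index 3
step 0: (17, 1)  from 17·(1,0) + (0,1)
…
step 2: (143, 8)  from 7·(18,1) + (17,1)
step 3: (161, 9)  from 1·(143,8) + (18,1)
fundamental: x₁=161, y₁=9  (since 25921 − 320·81 = 1)
k=2:  x_2 = 161·161+320·9·9 = 51841,  y_2 = 161·9+9·161 = 2898
k=3:  x_3 = 161·51841+320·9·2898 = 16692641,  y_3 = 161·2898+9·51841 = 933147
k=4:  x_4 = 161·16692641+320·9·933147 = 5374978561,  y_4 = 161·933147+9·16692641 = 300470436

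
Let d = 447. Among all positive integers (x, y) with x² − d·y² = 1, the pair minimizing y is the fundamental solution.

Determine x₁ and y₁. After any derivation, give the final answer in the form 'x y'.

148 7

d=447: √d = [21; 7,42] (ℓ=2, even), read p_1/q_1
k=0  a_k=21  p_k/q_k = 21/1
k=1  a_k=7  p_k/q_k = 148/7
fundamental: x₁=148, y₁=7  (since 21904 − 447·49 = 1)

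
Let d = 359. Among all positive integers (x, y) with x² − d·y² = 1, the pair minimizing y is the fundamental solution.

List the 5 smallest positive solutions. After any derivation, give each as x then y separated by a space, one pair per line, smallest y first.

√359 = [18; 1,17,1,36, …], period ℓ=4 (even) → k=3
a_0=18:  p_0=18·1+0=18,  q_0=18·0+1=1
a_1=1:  p_1=1·18+1=19,  q_1=1·1+0=1
a_2=17:  p_2=17·19+18=341,  q_2=17·1+1=18
a_3=1:  p_3=1·341+19=360,  q_3=1·18+1=19
fundamental: x₁=360, y₁=19  (since 129600 − 359·361 = 1)
(x_2, y_2) = (360·360 + 359·19·19, 360·19 + 19·360) = (259199, 13680)
(x_3, y_3) = (360·259199 + 359·19·13680, 360·13680 + 19·259199) = (186622920, 9849581)
(x_4, y_4) = (360·186622920 + 359·19·9849581, 360·9849581 + 19·186622920) = (134368243201, 7091684640)
(x_5, y_5) = (360·134368243201 + 359·19·7091684640, 360·7091684640 + 19·134368243201) = (96744948481800, 5106003091219)

360 19
259199 13680
186622920 9849581
134368243201 7091684640
96744948481800 5106003091219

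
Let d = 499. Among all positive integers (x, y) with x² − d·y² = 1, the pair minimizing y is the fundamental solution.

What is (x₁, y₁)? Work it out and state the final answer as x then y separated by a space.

4490 201

d=499: √d = [22; 2,1,21,1,2,44] (ℓ=6, even), read p_5/q_5
a_0=22:  p_0=22·1+0=22,  q_0=22·0+1=1
a_1=2:  p_1=2·22+1=45,  q_1=2·1+0=2
a_2=1:  p_2=1·45+22=67,  q_2=1·2+1=3
…
a_4=1:  p_4=1·1452+67=1519,  q_4=1·65+3=68
a_5=2:  p_5=2·1519+1452=4490,  q_5=2·68+65=201
fundamental: x₁=4490, y₁=201  (since 20160100 − 499·40401 = 1)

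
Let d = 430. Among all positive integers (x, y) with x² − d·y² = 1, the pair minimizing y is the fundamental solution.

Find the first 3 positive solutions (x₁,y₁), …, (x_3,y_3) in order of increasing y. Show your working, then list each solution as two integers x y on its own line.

2862251 138030
16384961574001 790153011060
93795745300289010251 4523232492118854090

d=430: √d = [20; 1,2,1,3,1,…,2,1,40] (ℓ=14, even), read p_13/q_13
k=0  a_k=20  p_k/q_k = 20/1
k=1  a_k=1  p_k/q_k = 21/1
…
k=7  a_k=8  p_k/q_k = 21794/1051
k=8  a_k=6  p_k/q_k = 133439/6435
k=9  a_k=1  p_k/q_k = 155233/7486
…
k=11  a_k=1  p_k/q_k = 754371/36379
k=12  a_k=2  p_k/q_k = 2107880/101651
k=13  a_k=1  p_k/q_k = 2862251/138030
fundamental: x₁=2862251, y₁=138030  (since 8192480787001 − 430·19052280900 = 1)
n=2: (2862251,138030)∘(2862251,138030) = (2862251·2862251+430·138030·138030, 2862251·138030+138030·2862251) = (16384961574001,790153011060)
n=3: (16384961574001,790153011060)∘(2862251,138030) = (2862251·16384961574001+430·138030·790153011060, 2862251·790153011060+138030·16384961574001) = (93795745300289010251,4523232492118854090)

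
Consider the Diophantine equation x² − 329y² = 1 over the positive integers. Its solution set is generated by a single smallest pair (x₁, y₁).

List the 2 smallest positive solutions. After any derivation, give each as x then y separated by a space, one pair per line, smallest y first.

√329 = [18; 7,4,2,1,1,4,1,1,2,4,7,36, …], period ℓ=12 (even) → k=11
step 0: (18, 1)  from 18·(1,0) + (0,1)
…
step 4: (1705, 94)  from 1·(1179,65) + (526,29)
step 5: (2884, 159)  from 1·(1705,94) + (1179,65)
…
step 7: (16125, 889)  from 1·(13241,730) + (2884,159)
step 8: (29366, 1619)  from 1·(16125,889) + (13241,730)
step 9: (74857, 4127)  from 2·(29366,1619) + (16125,889)
step 10: (328794, 18127)  from 4·(74857,4127) + (29366,1619)
step 11: (2376415, 131016)  from 7·(328794,18127) + (74857,4127)
(x₁, y₁) = (2376415, 131016);  2376415² − 329·131016² = 1 ✓
(x_2, y_2) = (2376415·2376415 + 329·131016·131016, 2376415·131016 + 131016·2376415) = (11294696504449, 622696775280)

2376415 131016
11294696504449 622696775280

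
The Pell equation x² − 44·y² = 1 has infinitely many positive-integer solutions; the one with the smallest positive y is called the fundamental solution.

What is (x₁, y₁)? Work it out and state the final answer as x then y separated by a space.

199 30

d=44: √d = [6; 1,1,1,2,1,1,1,12] (ℓ=8, even), read p_7/q_7
step 0: (6, 1)  from 6·(1,0) + (0,1)
step 1: (7, 1)  from 1·(6,1) + (1,0)
…
step 6: (126, 19)  from 1·(73,11) + (53,8)
step 7: (199, 30)  from 1·(126,19) + (73,11)
fundamental: x₁=199, y₁=30  (since 39601 − 44·900 = 1)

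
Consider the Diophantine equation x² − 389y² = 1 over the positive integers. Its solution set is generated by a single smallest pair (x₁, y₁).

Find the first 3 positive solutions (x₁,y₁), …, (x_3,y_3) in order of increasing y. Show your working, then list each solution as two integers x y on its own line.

3287049 166660
21609382256801 1095639172680
142062196675667653449 7202839293837075980

d=389: √d = [19; 1,2,1,1,1,1,2,1,38] (ℓ=9, odd), read p_17/q_17
k=0  a_k=19  p_k/q_k = 19/1
…
k=2  a_k=2  p_k/q_k = 59/3
…
k=6  a_k=1  p_k/q_k = 355/18
…
k=8  a_k=1  p_k/q_k = 1282/65
…
k=16  a_k=2  p_k/q_k = 2376809/120509
k=17  a_k=1  p_k/q_k = 3287049/166660
fundamental: x₁=3287049, y₁=166660  (since 10804691128401 − 389·27775555600 = 1)
k=2:  x_2 = 3287049·3287049+389·166660·166660 = 21609382256801,  y_2 = 3287049·166660+166660·3287049 = 1095639172680
k=3:  x_3 = 3287049·21609382256801+389·166660·1095639172680 = 142062196675667653449,  y_3 = 3287049·1095639172680+166660·21609382256801 = 7202839293837075980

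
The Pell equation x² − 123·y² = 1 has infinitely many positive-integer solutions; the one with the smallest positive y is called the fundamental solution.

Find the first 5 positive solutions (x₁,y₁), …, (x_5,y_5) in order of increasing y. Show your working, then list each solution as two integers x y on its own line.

√123 → a₀=11, period (11,22); ℓ=2 even so k=1
i=0: a=11 ⇒ p=11, q=1
i=1: a=11 ⇒ p=122, q=11
fundamental: x₁=122, y₁=11  (since 14884 − 123·121 = 1)
n=2: (122,11)∘(122,11) = (122·122+123·11·11, 122·11+11·122) = (29767,2684)
n=3: (29767,2684)∘(122,11) = (122·29767+123·11·2684, 122·2684+11·29767) = (7263026,654885)
n=4: (7263026,654885)∘(122,11) = (122·7263026+123·11·654885, 122·654885+11·7263026) = (1772148577,159789256)
n=5: (1772148577,159789256)∘(122,11) = (122·1772148577+123·11·159789256, 122·159789256+11·1772148577) = (432396989762,38987923579)

122 11
29767 2684
7263026 654885
1772148577 159789256
432396989762 38987923579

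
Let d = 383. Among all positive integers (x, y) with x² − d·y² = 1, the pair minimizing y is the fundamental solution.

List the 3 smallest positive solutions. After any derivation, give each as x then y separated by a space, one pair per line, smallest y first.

18768 959
704475647 35997024
26443197867024 1351184291905

√383 → a₀=19, period (1,1,3,19,3,1,1,38); ℓ=8 even so k=7
a_0=19:  p_0=19·1+0=19,  q_0=19·0+1=1
a_1=1:  p_1=1·19+1=20,  q_1=1·1+0=1
a_2=1:  p_2=1·20+19=39,  q_2=1·1+1=2
a_3=3:  p_3=3·39+20=137,  q_3=3·2+1=7
…
a_5=3:  p_5=3·2642+137=8063,  q_5=3·135+7=412
a_6=1:  p_6=1·8063+2642=10705,  q_6=1·412+135=547
a_7=1:  p_7=1·10705+8063=18768,  q_7=1·547+412=959
→ (18768, 959).  Check: 18768²=352237824, 383·959²=352237823, difference 1.
(x_2, y_2) = (18768·18768 + 383·959·959, 18768·959 + 959·18768) = (704475647, 35997024)
(x_3, y_3) = (18768·704475647 + 383·959·35997024, 18768·35997024 + 959·704475647) = (26443197867024, 1351184291905)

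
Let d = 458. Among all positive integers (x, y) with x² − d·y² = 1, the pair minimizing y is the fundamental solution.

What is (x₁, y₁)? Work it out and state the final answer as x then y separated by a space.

√458 = [21; 2,2,42, …], period ℓ=3 (odd) → k=5
i=0: a=21 ⇒ p=21, q=1
…
i=3: a=42 ⇒ p=4537, q=212
i=4: a=2 ⇒ p=9181, q=429
i=5: a=2 ⇒ p=22899, q=1070
fundamental: x₁=22899, y₁=1070  (since 524364201 − 458·1144900 = 1)

22899 1070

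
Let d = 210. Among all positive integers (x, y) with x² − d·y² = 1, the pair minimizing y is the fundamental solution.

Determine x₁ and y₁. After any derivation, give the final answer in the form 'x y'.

29 2

[14; 2,28] for √210; ℓ=2 ⇒ convergent index 1
step 0: (14, 1)  from 14·(1,0) + (0,1)
step 1: (29, 2)  from 2·(14,1) + (1,0)
fundamental: x₁=29, y₁=2  (since 841 − 210·4 = 1)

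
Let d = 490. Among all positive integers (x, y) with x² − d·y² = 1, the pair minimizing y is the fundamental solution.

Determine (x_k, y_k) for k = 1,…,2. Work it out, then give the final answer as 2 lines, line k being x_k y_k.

1039681 46968
2161873163521 97663474416

d=490: √d = [22; 7,2,1,4,4,4,1,2,7,44] (ℓ=10, even), read p_9/q_9
k=0  a_k=22  p_k/q_k = 22/1
k=1  a_k=7  p_k/q_k = 155/7
k=2  a_k=2  p_k/q_k = 332/15
k=3  a_k=1  p_k/q_k = 487/22
…
k=5  a_k=4  p_k/q_k = 9607/434
…
k=7  a_k=1  p_k/q_k = 50315/2273
k=8  a_k=2  p_k/q_k = 141338/6385
k=9  a_k=7  p_k/q_k = 1039681/46968
fundamental: x₁=1039681, y₁=46968  (since 1080936581761 − 490·2205993024 = 1)
(x_2, y_2) = (1039681·1039681 + 490·46968·46968, 1039681·46968 + 46968·1039681) = (2161873163521, 97663474416)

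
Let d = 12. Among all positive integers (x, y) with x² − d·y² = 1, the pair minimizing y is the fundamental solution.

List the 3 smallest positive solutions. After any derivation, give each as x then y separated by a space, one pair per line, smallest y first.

7 2
97 28
1351 390

[3; 2,6] for √12; ℓ=2 ⇒ convergent index 1
i=0: a=3 ⇒ p=3, q=1
i=1: a=2 ⇒ p=7, q=2
(x₁, y₁) = (7, 2);  7² − 12·2² = 1 ✓
(7+2√12)^2 = 97 + 28√12
(7+2√12)^3 = 1351 + 390√12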